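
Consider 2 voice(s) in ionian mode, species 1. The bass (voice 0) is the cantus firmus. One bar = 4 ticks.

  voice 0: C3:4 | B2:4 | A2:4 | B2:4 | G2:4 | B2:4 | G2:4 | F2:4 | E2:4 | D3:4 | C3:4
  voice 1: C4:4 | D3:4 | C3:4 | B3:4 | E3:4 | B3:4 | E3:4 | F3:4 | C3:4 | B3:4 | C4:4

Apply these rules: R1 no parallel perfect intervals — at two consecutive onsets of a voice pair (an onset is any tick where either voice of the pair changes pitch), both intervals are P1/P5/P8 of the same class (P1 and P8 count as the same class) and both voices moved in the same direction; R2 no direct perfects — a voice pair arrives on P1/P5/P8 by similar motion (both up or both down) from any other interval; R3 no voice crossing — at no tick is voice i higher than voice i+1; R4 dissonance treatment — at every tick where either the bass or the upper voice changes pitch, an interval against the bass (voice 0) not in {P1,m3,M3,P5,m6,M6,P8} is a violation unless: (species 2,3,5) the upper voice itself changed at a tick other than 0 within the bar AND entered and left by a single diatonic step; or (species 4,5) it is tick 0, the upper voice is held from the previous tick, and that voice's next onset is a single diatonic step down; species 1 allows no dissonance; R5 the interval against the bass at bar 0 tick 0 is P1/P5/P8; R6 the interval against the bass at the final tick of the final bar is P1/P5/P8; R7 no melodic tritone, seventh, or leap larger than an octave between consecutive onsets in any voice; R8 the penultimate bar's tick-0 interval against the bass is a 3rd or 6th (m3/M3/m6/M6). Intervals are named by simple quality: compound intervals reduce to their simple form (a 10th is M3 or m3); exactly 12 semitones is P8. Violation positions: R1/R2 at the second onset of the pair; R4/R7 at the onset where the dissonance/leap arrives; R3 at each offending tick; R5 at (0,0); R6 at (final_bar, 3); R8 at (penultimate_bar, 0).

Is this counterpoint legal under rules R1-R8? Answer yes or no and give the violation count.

bar 0: v0=C3 v1=C4 (P8)
bar 1: v0=B2 v1=D3 (m3)
bar 2: v0=A2 v1=C3 (m3)
bar 3: v0=B2 v1=B3 (P8)
bar 4: v0=G2 v1=E3 (M6)
bar 5: v0=B2 v1=B3 (P8)
bar 6: v0=G2 v1=E3 (M6)
bar 7: v0=F2 v1=F3 (P8)
bar 8: v0=E2 v1=C3 (m6)
bar 9: v0=D3 v1=B3 (M6)
bar 10: v0=C3 v1=C4 (P8)
  R7 @ bar1.0: C4->D3 leap 10st
  R2 @ bar3.0: A2/C3 m3 -> B2/B3 P8 similar
  R7 @ bar3.0: C3->B3 leap 11st
  R2 @ bar5.0: G2/E3 M6 -> B2/B3 P8 similar
  R7 @ bar9.0: E2->D3 leap 10st
  R7 @ bar9.0: C3->B3 leap 11st

No (6 violations)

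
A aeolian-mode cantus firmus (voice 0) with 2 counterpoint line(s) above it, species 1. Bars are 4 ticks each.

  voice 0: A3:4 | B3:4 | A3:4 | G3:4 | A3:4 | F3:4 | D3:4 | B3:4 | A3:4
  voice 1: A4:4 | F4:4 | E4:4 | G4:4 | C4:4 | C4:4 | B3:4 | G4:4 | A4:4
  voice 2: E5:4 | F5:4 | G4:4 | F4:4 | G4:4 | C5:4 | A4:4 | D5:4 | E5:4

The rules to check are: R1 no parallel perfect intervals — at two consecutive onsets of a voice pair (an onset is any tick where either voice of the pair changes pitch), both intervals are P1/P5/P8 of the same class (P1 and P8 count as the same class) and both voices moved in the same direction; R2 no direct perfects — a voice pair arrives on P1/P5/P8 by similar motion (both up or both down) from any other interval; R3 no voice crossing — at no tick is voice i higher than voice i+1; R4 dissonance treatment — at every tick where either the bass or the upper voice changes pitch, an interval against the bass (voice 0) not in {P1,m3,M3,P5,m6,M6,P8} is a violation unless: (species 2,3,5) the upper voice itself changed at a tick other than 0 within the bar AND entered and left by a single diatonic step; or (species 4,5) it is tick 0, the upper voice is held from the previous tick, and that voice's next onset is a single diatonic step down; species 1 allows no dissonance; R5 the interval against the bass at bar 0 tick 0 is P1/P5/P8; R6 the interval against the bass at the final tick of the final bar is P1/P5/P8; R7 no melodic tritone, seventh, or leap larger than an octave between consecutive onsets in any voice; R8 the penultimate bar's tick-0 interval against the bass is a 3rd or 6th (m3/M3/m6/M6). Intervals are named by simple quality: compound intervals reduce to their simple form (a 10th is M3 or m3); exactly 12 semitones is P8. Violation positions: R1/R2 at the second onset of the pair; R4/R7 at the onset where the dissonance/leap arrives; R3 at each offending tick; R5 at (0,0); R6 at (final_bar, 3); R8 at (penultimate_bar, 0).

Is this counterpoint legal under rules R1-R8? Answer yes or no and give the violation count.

No (14 violations)

bar 0: v0=A3 v1=A4 v2=E5 (P5)
bar 1: v0=B3 v1=F4 v2=F5 (TT)
bar 2: v0=A3 v1=E4 v2=G4 (m7)
bar 3: v0=G3 v1=G4 v2=F4 (m7)
bar 4: v0=A3 v1=C4 v2=G4 (m7)
bar 5: v0=F3 v1=C4 v2=C5 (P5)
bar 6: v0=D3 v1=B3 v2=A4 (P5)
bar 7: v0=B3 v1=G4 v2=D5 (m3)
bar 8: v0=A3 v1=A4 v2=E5 (P5)
  R4 @ bar1.0: B3/F4 TT untreated
  R4 @ bar1.0: B3/F5 TT untreated
  R2 @ bar2.0: B3/F4 TT -> A3/E4 P5 similar
  R4 @ bar2.0: A3/G4 m7 untreated
  R7 @ bar2.0: F5->G4 leap 10st
  R3 @ bar3.0: G4 above F4
  R4 @ bar3.0: G3/F4 m7 untreated
  R3 @ bar3.1: G4 above F4
  R3 @ bar3.2: G4 above F4
  R3 @ bar3.3: G4 above F4
  R4 @ bar4.0: A3/G4 m7 untreated
  R1 @ bar6.0: F3/C5 P5 -> D3/A4 P5 similar
  R2 @ bar7.0: B3/A4 m7 -> G4/D5 P5 similar
  R1 @ bar8.0: G4/D5 P5 -> A4/E5 P5 similar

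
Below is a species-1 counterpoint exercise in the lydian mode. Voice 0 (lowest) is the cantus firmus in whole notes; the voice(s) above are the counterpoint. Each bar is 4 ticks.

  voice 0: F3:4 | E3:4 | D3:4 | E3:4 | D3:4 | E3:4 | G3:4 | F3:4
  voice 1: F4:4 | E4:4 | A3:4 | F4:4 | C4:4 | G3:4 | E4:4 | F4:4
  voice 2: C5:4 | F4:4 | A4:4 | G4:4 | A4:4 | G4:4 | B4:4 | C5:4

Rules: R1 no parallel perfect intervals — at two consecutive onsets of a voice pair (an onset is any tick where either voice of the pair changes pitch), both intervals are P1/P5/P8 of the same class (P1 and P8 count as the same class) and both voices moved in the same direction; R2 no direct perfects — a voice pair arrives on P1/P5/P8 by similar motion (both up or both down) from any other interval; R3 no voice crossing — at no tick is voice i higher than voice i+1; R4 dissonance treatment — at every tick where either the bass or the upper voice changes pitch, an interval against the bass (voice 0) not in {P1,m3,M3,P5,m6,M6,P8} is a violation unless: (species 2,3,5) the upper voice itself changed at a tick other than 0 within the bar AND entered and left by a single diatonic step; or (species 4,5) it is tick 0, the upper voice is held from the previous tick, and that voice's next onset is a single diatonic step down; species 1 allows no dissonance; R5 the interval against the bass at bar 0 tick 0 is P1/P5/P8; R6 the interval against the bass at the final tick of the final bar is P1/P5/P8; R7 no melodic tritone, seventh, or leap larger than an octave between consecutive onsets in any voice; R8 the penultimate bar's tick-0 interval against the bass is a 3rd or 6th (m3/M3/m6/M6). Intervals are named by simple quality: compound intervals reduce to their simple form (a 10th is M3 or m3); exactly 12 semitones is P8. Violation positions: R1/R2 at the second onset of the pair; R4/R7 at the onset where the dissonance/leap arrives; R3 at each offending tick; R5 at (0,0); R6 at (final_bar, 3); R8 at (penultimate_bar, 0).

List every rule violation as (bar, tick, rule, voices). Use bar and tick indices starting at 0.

bar 0: v0=F3 v1=F4 v2=C5 downbeat P5
bar 1: v0=E3 v1=E4 v2=F4 downbeat m2
bar 2: v0=D3 v1=A3 v2=A4 downbeat P5
bar 3: v0=E3 v1=F4 v2=G4 downbeat m3
bar 4: v0=D3 v1=C4 v2=A4 downbeat P5
bar 5: v0=E3 v1=G3 v2=G4 downbeat m3
bar 6: v0=G3 v1=E4 v2=B4 downbeat M3
bar 7: v0=F3 v1=F4 v2=C5 downbeat P5
  -> R1 @ bar 1 tick 0 v(0, 1): F3/F4 P8 -> E3/E4 P8 similar
  -> R4 @ bar 1 tick 0 v(0, 2): E3/F4 m2 untreated
  -> R2 @ bar 2 tick 0 v(0, 1): E3/E4 P8 -> D3/A3 P5 similar
  -> R4 @ bar 3 tick 0 v(0, 1): E3/F4 m2 untreated
  -> R4 @ bar 4 tick 0 v(0, 1): D3/C4 m7 untreated
  -> R2 @ bar 5 tick 0 v(1, 2): C4/A4 M6 -> G3/G4 P8 similar
  -> R2 @ bar 6 tick 0 v(1, 2): G3/G4 P8 -> E4/B4 P5 similar
  -> R1 @ bar 7 tick 0 v(1, 2): E4/B4 P5 -> F4/C5 P5 similar

(1, 0, R1, (0, 1))
(1, 0, R4, (0, 2))
(2, 0, R2, (0, 1))
(3, 0, R4, (0, 1))
(4, 0, R4, (0, 1))
(5, 0, R2, (1, 2))
(6, 0, R2, (1, 2))
(7, 0, R1, (1, 2))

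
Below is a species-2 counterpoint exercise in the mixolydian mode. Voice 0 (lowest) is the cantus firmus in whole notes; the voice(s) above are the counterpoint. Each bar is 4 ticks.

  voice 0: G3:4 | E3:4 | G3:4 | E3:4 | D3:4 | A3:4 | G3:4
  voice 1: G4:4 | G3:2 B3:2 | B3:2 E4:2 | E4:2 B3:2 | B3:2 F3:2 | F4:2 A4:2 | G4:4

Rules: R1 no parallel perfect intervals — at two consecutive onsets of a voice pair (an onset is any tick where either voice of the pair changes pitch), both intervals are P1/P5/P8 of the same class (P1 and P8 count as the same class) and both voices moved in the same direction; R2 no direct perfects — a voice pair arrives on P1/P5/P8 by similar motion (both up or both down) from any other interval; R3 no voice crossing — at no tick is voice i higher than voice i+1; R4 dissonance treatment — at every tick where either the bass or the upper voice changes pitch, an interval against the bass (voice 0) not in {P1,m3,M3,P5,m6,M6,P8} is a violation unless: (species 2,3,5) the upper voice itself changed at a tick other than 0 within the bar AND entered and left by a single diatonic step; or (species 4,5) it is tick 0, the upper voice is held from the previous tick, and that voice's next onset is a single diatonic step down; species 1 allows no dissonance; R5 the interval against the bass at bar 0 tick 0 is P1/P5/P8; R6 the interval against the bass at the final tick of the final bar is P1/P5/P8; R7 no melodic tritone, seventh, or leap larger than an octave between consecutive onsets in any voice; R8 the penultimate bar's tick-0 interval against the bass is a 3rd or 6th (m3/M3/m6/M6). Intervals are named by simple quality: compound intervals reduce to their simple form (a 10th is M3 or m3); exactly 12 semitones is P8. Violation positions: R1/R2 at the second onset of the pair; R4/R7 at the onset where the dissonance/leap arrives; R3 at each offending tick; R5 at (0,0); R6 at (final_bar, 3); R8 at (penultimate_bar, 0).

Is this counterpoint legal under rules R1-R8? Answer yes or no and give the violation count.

No (2 violations)

bar 0: v0=G3 v1=G4 (P8)
bar 1: v0=E3 v1=G3 (m3)
bar 2: v0=G3 v1=B3 (M3)
bar 3: v0=E3 v1=E4 (P8)
bar 4: v0=D3 v1=B3 (M6)
bar 5: v0=A3 v1=F4 (m6)
bar 6: v0=G3 v1=G4 (P8)
  R7 @ bar4.2: B3->F3 leap 6st
  R1 @ bar6.0: A3/A4 P8 -> G3/G4 P8 similar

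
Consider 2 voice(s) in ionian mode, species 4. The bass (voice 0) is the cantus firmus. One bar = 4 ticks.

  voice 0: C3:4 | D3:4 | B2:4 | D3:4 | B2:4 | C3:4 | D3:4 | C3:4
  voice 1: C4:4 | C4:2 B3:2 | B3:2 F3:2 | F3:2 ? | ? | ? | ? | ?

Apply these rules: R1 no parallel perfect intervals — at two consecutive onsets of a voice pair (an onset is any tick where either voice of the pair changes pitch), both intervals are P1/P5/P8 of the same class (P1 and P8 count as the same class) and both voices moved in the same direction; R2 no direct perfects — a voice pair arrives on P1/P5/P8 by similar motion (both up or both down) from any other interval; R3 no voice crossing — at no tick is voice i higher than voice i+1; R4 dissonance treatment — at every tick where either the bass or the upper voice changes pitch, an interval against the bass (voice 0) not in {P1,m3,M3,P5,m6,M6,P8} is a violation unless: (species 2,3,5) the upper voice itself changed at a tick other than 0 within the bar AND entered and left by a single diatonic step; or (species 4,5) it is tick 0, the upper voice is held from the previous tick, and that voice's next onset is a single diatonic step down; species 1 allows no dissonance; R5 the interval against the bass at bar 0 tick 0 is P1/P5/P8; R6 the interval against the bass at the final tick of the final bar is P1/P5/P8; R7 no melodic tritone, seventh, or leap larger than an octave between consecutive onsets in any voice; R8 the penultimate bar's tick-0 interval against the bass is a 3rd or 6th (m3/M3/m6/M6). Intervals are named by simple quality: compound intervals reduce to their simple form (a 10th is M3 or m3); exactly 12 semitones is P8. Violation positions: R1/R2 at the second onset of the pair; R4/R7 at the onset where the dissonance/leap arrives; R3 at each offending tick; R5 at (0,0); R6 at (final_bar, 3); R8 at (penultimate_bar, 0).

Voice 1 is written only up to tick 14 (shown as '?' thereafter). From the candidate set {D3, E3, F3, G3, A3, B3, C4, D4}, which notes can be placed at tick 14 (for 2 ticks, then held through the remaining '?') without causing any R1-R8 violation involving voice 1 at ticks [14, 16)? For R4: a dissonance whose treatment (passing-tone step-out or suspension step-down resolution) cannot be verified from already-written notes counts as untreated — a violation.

{A3, D3, D4, F3}

D3: legal
E3: violates R4
F3: legal
G3: violates R4
A3: legal
B3: violates R7
C4: violates R4
D4: legal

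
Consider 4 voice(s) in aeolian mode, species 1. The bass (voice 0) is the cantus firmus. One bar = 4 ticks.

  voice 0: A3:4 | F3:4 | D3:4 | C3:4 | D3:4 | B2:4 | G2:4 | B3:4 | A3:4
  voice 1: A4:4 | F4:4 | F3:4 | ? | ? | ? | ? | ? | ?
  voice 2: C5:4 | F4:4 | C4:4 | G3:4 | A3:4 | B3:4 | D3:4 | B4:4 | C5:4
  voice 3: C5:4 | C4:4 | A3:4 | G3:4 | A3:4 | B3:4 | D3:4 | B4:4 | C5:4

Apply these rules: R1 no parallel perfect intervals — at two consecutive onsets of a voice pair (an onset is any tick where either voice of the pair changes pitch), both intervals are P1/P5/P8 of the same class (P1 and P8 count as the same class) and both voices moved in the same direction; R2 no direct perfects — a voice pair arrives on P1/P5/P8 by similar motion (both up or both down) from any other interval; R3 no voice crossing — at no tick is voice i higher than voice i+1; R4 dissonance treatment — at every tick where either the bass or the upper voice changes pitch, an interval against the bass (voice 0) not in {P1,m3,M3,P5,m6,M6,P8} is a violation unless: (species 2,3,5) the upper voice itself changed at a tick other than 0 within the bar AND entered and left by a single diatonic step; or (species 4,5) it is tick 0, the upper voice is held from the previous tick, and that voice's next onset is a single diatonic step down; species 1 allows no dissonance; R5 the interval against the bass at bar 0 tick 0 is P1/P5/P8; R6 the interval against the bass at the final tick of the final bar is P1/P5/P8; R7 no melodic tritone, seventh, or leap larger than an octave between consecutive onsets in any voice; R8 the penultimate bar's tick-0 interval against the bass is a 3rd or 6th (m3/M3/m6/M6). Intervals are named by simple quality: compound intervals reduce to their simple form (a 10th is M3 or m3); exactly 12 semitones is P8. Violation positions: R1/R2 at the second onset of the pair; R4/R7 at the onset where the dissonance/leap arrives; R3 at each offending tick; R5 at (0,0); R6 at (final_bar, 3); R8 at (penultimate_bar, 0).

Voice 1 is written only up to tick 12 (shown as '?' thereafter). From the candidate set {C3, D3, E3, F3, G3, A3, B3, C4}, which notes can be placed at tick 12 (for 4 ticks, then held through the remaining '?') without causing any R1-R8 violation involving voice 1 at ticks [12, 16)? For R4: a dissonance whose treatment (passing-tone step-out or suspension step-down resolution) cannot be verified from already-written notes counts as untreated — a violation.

{E3, G3}

C3: violates R1,R2
D3: violates R4
E3: legal
F3: violates R4
G3: legal
A3: violates R3
B3: violates R3,R4,R7
C4: violates R3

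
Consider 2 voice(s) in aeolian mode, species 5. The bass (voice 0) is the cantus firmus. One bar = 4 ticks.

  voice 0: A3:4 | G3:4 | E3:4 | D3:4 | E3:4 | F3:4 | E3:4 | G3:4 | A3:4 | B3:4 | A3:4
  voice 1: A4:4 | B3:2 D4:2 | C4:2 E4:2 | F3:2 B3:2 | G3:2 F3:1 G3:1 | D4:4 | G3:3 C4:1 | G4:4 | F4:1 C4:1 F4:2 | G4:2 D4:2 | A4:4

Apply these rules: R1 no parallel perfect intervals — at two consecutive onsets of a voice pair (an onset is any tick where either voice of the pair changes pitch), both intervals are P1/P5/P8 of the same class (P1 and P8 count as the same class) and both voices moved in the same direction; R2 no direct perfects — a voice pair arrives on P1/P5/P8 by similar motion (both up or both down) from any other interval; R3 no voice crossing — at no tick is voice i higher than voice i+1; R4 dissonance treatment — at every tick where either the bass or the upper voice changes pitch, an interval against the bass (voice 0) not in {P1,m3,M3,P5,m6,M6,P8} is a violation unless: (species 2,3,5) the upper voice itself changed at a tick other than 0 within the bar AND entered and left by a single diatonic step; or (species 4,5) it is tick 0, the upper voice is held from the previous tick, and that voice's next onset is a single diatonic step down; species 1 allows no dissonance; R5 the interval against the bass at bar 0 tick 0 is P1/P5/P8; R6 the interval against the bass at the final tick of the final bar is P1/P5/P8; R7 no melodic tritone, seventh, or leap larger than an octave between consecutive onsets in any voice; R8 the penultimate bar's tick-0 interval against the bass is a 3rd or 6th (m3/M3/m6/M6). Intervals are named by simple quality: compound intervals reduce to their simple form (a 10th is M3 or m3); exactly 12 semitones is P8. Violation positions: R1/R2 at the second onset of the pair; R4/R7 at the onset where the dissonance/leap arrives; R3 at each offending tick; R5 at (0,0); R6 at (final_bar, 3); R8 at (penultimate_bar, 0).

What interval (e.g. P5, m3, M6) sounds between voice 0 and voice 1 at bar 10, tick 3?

P8

voice 0=A3 voice 1=A4 -> P8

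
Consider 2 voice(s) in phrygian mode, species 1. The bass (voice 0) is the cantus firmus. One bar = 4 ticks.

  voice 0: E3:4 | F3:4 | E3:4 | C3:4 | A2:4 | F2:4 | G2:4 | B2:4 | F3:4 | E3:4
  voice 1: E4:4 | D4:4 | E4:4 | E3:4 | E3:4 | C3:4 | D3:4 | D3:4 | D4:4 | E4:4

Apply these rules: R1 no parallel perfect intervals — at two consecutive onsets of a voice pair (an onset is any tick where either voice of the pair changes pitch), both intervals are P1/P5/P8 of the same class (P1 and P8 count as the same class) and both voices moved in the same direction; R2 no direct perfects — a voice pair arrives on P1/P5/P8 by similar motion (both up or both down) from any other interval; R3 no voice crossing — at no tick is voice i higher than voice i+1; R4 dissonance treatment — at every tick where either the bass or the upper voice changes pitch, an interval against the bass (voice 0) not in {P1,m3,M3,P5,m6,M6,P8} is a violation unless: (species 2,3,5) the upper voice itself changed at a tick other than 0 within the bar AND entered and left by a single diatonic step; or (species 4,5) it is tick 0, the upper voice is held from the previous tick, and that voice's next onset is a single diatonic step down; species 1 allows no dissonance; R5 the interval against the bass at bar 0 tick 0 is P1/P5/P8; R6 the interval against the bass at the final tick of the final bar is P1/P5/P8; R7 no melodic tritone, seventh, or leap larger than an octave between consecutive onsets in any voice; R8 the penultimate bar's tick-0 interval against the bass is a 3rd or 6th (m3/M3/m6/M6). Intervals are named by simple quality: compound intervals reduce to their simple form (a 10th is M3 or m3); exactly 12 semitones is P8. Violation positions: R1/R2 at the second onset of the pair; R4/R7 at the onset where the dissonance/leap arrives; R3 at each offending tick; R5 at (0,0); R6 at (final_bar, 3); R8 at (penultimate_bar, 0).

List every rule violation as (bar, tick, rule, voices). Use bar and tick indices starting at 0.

bar 0: v0=E3 v1=E4 downbeat P8
bar 1: v0=F3 v1=D4 downbeat M6
bar 2: v0=E3 v1=E4 downbeat P8
bar 3: v0=C3 v1=E3 downbeat M3
bar 4: v0=A2 v1=E3 downbeat P5
bar 5: v0=F2 v1=C3 downbeat P5
bar 6: v0=G2 v1=D3 downbeat P5
bar 7: v0=B2 v1=D3 downbeat m3
bar 8: v0=F3 v1=D4 downbeat M6
bar 9: v0=E3 v1=E4 downbeat P8
  -> R1 @ bar 5 tick 0 v(0, 1): A2/E3 P5 -> F2/C3 P5 similar
  -> R1 @ bar 6 tick 0 v(0, 1): F2/C3 P5 -> G2/D3 P5 similar
  -> R7 @ bar 8 tick 0 v(0,): B2->F3 leap 6st

(5, 0, R1, (0, 1))
(6, 0, R1, (0, 1))
(8, 0, R7, (0,))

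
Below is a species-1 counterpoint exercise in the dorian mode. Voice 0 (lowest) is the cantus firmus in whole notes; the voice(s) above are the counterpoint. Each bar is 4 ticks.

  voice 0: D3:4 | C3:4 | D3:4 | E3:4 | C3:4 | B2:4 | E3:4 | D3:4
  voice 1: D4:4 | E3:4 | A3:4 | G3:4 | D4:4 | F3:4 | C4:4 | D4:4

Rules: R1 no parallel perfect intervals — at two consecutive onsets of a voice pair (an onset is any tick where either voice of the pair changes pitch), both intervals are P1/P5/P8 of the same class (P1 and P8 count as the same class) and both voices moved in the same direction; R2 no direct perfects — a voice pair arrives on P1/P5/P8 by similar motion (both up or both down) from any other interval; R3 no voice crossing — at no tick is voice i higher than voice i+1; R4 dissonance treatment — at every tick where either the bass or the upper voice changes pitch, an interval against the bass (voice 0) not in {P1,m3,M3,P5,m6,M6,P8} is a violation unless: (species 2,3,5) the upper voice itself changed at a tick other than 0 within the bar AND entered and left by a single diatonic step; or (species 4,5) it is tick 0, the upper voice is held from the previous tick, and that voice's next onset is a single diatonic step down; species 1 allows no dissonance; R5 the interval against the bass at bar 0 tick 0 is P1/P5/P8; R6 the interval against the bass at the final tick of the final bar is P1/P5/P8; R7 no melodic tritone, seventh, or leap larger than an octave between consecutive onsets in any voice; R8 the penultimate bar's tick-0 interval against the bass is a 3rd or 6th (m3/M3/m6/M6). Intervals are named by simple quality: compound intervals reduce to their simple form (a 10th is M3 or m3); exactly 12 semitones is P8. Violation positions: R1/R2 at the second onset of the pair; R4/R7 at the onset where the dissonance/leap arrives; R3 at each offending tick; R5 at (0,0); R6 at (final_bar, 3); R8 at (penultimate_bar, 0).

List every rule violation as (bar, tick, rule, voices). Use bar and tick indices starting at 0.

bar 0: v0=D3 v1=D4 downbeat P8
bar 1: v0=C3 v1=E3 downbeat M3
bar 2: v0=D3 v1=A3 downbeat P5
bar 3: v0=E3 v1=G3 downbeat m3
bar 4: v0=C3 v1=D4 downbeat M2
bar 5: v0=B2 v1=F3 downbeat TT
bar 6: v0=E3 v1=C4 downbeat m6
bar 7: v0=D3 v1=D4 downbeat P8
  -> R7 @ bar 1 tick 0 v(1,): D4->E3 leap 10st
  -> R2 @ bar 2 tick 0 v(0, 1): C3/E3 M3 -> D3/A3 P5 similar
  -> R4 @ bar 4 tick 0 v(0, 1): C3/D4 M2 untreated
  -> R4 @ bar 5 tick 0 v(0, 1): B2/F3 TT untreated

(1, 0, R7, (1,))
(2, 0, R2, (0, 1))
(4, 0, R4, (0, 1))
(5, 0, R4, (0, 1))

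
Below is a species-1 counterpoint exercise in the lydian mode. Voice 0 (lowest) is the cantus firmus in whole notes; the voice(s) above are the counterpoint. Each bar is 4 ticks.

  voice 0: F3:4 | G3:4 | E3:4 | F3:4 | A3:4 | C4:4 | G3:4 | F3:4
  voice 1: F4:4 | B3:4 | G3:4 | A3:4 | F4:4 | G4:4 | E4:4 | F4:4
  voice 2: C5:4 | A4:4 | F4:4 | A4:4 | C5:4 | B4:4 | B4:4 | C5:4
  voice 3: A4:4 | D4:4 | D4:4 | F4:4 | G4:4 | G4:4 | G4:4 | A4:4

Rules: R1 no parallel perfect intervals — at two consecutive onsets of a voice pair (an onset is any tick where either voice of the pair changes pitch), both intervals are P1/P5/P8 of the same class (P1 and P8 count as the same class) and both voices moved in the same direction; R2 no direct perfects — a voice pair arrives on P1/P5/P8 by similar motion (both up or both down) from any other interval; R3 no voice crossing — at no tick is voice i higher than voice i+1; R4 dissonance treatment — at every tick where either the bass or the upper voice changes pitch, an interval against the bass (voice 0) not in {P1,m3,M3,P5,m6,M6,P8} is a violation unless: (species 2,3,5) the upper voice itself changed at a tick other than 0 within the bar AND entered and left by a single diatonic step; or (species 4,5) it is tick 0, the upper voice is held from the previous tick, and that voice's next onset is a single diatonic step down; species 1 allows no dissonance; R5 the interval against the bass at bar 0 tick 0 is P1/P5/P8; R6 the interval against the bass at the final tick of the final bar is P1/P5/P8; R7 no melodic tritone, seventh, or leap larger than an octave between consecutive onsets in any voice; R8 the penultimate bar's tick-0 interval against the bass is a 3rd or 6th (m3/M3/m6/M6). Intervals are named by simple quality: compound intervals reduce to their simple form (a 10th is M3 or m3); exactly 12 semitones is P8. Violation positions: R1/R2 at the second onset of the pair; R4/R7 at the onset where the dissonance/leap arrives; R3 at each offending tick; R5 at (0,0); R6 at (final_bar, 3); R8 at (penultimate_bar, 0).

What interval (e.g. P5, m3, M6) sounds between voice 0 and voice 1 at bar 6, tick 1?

voice 0=G3 voice 1=E4 -> M6

M6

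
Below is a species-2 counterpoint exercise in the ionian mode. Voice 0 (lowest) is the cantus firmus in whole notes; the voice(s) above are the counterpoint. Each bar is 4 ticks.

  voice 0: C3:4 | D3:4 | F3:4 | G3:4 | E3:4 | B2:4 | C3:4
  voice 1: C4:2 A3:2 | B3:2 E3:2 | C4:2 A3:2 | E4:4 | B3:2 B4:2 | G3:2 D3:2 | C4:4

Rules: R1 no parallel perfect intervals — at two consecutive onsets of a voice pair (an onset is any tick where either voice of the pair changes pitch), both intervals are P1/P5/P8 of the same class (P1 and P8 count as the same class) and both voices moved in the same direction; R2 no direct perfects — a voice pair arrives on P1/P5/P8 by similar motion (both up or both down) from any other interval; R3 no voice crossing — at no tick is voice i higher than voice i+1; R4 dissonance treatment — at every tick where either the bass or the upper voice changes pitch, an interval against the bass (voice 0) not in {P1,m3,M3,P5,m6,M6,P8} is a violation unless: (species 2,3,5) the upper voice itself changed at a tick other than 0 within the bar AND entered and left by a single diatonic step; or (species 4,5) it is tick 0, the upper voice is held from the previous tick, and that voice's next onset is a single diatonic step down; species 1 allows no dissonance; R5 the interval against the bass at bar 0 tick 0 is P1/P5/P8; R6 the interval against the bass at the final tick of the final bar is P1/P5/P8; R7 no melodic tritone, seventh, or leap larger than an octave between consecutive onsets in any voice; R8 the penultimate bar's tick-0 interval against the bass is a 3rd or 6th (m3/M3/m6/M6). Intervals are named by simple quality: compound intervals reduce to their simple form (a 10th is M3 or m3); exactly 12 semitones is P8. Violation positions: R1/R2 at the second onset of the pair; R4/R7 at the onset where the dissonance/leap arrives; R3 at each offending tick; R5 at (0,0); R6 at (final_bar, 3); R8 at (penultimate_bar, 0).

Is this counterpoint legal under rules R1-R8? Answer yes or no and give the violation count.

bar 0: v0=C3 v1=C4 (P8)
bar 1: v0=D3 v1=B3 (M6)
bar 2: v0=F3 v1=C4 (P5)
bar 3: v0=G3 v1=E4 (M6)
bar 4: v0=E3 v1=B3 (P5)
bar 5: v0=B2 v1=G3 (m6)
bar 6: v0=C3 v1=C4 (P8)
  R4 @ bar1.2: D3/E3 M2 untreated
  R2 @ bar2.0: D3/E3 M2 -> F3/C4 P5 similar
  R2 @ bar4.0: G3/E4 M6 -> E3/B3 P5 similar
  R7 @ bar5.0: B4->G3 leap 16st
  R2 @ bar6.0: B2/D3 m3 -> C3/C4 P8 similar
  R7 @ bar6.0: D3->C4 leap 10st

No (6 violations)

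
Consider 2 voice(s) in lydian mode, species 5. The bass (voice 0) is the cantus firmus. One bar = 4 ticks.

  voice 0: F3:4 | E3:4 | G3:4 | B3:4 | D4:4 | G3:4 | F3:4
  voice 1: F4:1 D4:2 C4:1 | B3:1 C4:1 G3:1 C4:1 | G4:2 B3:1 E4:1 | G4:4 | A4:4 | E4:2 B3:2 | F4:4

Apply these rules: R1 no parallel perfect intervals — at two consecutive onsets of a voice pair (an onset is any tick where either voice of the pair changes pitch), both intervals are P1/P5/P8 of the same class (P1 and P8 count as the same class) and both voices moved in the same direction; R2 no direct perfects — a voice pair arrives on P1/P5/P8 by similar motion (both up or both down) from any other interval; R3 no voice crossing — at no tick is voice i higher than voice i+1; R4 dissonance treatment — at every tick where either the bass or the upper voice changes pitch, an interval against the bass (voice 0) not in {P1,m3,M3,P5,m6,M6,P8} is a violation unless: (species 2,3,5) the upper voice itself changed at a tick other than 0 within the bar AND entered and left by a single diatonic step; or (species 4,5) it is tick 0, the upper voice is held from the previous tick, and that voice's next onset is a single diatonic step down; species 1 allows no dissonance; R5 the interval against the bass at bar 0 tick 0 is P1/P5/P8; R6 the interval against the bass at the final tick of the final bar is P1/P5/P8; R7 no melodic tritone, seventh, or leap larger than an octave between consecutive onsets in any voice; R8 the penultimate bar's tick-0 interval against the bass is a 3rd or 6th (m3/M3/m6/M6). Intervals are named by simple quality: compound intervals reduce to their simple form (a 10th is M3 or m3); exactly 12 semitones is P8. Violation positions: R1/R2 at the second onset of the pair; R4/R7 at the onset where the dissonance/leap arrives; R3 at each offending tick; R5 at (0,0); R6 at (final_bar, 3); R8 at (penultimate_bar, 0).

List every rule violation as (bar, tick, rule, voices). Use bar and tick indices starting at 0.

(1, 0, R1, (0, 1))
(2, 0, R2, (0, 1))
(4, 0, R2, (0, 1))
(6, 0, R7, (1,))

bar 0: v0=F3 v1=F4 downbeat P8
bar 1: v0=E3 v1=B3 downbeat P5
bar 2: v0=G3 v1=G4 downbeat P8
bar 3: v0=B3 v1=G4 downbeat m6
bar 4: v0=D4 v1=A4 downbeat P5
bar 5: v0=G3 v1=E4 downbeat M6
bar 6: v0=F3 v1=F4 downbeat P8
  -> R1 @ bar 1 tick 0 v(0, 1): F3/C4 P5 -> E3/B3 P5 similar
  -> R2 @ bar 2 tick 0 v(0, 1): E3/C4 m6 -> G3/G4 P8 similar
  -> R2 @ bar 4 tick 0 v(0, 1): B3/G4 m6 -> D4/A4 P5 similar
  -> R7 @ bar 6 tick 0 v(1,): B3->F4 leap 6st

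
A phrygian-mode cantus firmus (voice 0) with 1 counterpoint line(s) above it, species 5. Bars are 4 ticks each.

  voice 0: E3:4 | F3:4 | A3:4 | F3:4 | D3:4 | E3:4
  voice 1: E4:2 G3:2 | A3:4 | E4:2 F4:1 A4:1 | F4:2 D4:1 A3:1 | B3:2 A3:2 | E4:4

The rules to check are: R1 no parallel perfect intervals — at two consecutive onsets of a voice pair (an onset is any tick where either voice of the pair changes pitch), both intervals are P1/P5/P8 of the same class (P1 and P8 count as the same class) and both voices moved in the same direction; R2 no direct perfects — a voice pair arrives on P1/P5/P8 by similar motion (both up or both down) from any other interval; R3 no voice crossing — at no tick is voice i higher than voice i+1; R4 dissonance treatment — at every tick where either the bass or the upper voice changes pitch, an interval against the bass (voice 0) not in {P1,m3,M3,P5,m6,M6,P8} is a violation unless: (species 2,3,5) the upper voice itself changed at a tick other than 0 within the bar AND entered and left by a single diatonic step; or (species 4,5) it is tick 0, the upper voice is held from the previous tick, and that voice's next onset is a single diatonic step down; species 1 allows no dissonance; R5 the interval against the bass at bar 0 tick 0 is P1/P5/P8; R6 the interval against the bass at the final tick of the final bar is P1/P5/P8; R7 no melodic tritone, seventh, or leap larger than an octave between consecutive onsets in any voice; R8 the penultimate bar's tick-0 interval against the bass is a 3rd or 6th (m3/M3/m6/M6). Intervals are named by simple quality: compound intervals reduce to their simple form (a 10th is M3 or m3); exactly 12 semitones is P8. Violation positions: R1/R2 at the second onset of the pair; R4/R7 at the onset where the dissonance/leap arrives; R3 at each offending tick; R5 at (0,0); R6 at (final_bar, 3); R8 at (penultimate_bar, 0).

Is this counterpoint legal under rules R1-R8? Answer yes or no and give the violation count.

No (3 violations)

bar 0: v0=E3 v1=E4 (P8)
bar 1: v0=F3 v1=A3 (M3)
bar 2: v0=A3 v1=E4 (P5)
bar 3: v0=F3 v1=F4 (P8)
bar 4: v0=D3 v1=B3 (M6)
bar 5: v0=E3 v1=E4 (P8)
  R2 @ bar2.0: F3/A3 M3 -> A3/E4 P5 similar
  R1 @ bar3.0: A3/A4 P8 -> F3/F4 P8 similar
  R2 @ bar5.0: D3/A3 P5 -> E3/E4 P8 similar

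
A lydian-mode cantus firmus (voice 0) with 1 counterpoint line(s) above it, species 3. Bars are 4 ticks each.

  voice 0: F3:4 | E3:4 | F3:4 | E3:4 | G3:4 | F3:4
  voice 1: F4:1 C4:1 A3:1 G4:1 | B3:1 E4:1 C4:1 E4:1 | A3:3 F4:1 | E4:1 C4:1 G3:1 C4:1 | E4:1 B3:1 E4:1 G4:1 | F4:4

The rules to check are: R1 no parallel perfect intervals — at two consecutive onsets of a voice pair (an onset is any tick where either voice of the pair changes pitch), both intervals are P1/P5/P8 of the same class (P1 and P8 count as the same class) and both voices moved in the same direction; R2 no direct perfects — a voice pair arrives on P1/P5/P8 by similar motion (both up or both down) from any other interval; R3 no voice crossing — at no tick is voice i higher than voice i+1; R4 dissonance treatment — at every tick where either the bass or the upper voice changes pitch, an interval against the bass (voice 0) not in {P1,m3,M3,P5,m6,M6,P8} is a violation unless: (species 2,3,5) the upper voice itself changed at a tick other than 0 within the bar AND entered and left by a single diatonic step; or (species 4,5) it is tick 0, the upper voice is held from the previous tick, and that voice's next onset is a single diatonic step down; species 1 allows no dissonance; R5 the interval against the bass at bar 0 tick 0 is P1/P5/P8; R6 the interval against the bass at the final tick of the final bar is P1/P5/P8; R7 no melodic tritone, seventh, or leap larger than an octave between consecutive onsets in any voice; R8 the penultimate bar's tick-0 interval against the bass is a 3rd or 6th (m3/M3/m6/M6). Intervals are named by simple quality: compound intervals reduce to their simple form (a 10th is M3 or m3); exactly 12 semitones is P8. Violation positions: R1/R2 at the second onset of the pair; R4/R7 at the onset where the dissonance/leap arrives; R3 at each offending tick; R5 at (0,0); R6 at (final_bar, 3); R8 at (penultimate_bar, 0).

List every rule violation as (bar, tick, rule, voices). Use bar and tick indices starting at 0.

bar 0: v0=F3 v1=F4 downbeat P8
bar 1: v0=E3 v1=B3 downbeat P5
bar 2: v0=F3 v1=A3 downbeat M3
bar 3: v0=E3 v1=E4 downbeat P8
bar 4: v0=G3 v1=E4 downbeat M6
bar 5: v0=F3 v1=F4 downbeat P8
  -> R4 @ bar 0 tick 3 v(0, 1): F3/G4 M2 untreated
  -> R7 @ bar 0 tick 3 v(1,): A3->G4 leap 10st
  -> R2 @ bar 1 tick 0 v(0, 1): F3/G4 M2 -> E3/B3 P5 similar
  -> R1 @ bar 3 tick 0 v(0, 1): F3/F4 P8 -> E3/E4 P8 similar
  -> R1 @ bar 5 tick 0 v(0, 1): G3/G4 P8 -> F3/F4 P8 similar

(0, 3, R4, (0, 1))
(0, 3, R7, (1,))
(1, 0, R2, (0, 1))
(3, 0, R1, (0, 1))
(5, 0, R1, (0, 1))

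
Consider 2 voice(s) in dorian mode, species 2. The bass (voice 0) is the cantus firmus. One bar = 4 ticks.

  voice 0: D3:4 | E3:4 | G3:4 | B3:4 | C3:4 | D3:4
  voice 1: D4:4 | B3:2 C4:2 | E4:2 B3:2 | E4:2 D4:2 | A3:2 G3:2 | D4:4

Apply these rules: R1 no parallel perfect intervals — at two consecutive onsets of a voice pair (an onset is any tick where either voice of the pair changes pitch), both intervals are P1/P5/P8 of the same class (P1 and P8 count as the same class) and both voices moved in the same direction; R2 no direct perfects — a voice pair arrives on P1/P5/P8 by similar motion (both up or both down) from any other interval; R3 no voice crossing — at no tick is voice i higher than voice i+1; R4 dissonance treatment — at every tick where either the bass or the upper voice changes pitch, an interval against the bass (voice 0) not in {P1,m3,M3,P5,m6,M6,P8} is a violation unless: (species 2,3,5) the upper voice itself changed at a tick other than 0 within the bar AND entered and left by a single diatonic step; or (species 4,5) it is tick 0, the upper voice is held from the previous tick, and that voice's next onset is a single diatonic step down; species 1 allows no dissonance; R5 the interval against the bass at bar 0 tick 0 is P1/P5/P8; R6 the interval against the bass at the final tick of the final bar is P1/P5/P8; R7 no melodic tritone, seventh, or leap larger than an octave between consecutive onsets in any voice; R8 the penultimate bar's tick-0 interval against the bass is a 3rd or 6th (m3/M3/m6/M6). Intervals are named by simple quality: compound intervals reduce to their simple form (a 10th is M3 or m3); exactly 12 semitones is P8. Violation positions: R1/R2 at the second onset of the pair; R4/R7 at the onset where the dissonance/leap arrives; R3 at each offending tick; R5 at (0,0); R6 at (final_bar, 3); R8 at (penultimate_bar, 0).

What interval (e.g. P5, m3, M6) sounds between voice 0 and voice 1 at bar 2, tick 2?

M3

voice 0=G3 voice 1=B3 -> M3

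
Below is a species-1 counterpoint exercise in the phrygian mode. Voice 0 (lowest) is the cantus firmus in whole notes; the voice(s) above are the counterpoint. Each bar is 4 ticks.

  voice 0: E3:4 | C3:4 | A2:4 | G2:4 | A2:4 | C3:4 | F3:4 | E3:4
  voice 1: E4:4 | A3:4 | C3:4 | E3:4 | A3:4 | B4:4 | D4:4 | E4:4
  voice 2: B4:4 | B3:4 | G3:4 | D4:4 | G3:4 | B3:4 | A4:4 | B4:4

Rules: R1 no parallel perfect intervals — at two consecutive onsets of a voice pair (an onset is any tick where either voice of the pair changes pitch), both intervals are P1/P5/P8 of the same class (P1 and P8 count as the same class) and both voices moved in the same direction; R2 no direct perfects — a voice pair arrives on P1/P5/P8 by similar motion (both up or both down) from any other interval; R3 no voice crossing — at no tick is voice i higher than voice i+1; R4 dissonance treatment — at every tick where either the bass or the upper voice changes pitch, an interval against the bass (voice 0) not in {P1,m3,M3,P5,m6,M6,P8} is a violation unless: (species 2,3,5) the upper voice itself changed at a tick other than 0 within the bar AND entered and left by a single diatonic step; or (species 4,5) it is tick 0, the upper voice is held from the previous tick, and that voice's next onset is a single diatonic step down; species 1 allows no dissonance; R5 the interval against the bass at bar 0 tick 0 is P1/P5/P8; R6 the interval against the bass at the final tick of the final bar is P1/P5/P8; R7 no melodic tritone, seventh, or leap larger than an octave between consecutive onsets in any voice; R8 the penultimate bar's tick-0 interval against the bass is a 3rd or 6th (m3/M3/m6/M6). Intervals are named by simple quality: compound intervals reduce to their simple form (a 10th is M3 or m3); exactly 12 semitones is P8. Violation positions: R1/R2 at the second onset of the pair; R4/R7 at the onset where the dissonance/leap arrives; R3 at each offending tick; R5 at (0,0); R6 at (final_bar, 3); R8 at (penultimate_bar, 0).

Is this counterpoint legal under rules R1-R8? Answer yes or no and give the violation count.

No (19 violations)

bar 0: v0=E3 v1=E4 v2=B4 (P5)
bar 1: v0=C3 v1=A3 v2=B3 (M7)
bar 2: v0=A2 v1=C3 v2=G3 (m7)
bar 3: v0=G2 v1=E3 v2=D4 (P5)
bar 4: v0=A2 v1=A3 v2=G3 (m7)
bar 5: v0=C3 v1=B4 v2=B3 (M7)
bar 6: v0=F3 v1=D4 v2=A4 (M3)
bar 7: v0=E3 v1=E4 v2=B4 (P5)
  R4 @ bar1.0: C3/B3 M7 untreated
  R2 @ bar2.0: A3/B3 M2 -> C3/G3 P5 similar
  R4 @ bar2.0: A2/G3 m7 untreated
  R2 @ bar4.0: G2/E3 M6 -> A2/A3 P8 similar
  R3 @ bar4.0: A3 above G3
  R4 @ bar4.0: A2/G3 m7 untreated
  R3 @ bar4.1: A3 above G3
  R3 @ bar4.2: A3 above G3
  R3 @ bar4.3: A3 above G3
  R2 @ bar5.0: A3/G3 M2 -> B4/B3 P8 similar
  R3 @ bar5.0: B4 above B3
  R4 @ bar5.0: C3/B4 M7 untreated
  R4 @ bar5.0: C3/B3 M7 untreated
  R7 @ bar5.0: A3->B4 leap 14st
  R3 @ bar5.1: B4 above B3
  R3 @ bar5.2: B4 above B3
  R3 @ bar5.3: B4 above B3
  R7 @ bar6.0: B3->A4 leap 10st
  R1 @ bar7.0: D4/A4 P5 -> E4/B4 P5 similar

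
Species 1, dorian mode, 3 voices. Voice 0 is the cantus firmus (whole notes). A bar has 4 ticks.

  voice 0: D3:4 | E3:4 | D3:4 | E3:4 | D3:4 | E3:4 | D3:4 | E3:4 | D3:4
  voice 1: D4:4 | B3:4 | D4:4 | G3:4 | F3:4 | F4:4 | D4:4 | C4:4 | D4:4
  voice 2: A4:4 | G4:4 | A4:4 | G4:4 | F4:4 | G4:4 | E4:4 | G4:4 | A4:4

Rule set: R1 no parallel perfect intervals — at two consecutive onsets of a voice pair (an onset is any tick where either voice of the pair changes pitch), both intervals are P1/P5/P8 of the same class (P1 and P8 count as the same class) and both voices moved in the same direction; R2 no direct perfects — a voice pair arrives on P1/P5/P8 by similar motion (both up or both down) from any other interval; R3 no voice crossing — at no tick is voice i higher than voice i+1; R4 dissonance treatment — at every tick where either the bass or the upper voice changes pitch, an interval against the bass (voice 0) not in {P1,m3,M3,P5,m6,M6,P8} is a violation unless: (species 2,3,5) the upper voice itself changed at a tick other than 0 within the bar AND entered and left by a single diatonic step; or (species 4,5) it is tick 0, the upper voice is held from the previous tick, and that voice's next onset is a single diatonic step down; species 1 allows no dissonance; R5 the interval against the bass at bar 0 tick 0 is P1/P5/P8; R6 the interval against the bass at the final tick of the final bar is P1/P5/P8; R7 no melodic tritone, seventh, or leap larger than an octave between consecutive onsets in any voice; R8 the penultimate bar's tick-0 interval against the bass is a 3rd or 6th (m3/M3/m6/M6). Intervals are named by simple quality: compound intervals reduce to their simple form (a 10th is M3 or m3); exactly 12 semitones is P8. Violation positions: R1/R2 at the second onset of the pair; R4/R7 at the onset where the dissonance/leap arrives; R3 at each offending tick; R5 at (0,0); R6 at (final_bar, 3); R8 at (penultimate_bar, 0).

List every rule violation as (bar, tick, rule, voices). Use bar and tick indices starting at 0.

(2, 0, R2, (1, 2))
(3, 0, R2, (1, 2))
(4, 0, R1, (1, 2))
(5, 0, R4, (0, 1))
(6, 0, R2, (0, 1))
(6, 0, R4, (0, 2))
(8, 0, R1, (1, 2))

bar 0: v0=D3 v1=D4 v2=A4 downbeat P5
bar 1: v0=E3 v1=B3 v2=G4 downbeat m3
bar 2: v0=D3 v1=D4 v2=A4 downbeat P5
bar 3: v0=E3 v1=G3 v2=G4 downbeat m3
bar 4: v0=D3 v1=F3 v2=F4 downbeat m3
bar 5: v0=E3 v1=F4 v2=G4 downbeat m3
bar 6: v0=D3 v1=D4 v2=E4 downbeat M2
bar 7: v0=E3 v1=C4 v2=G4 downbeat m3
bar 8: v0=D3 v1=D4 v2=A4 downbeat P5
  -> R2 @ bar 2 tick 0 v(1, 2): B3/G4 m6 -> D4/A4 P5 similar
  -> R2 @ bar 3 tick 0 v(1, 2): D4/A4 P5 -> G3/G4 P8 similar
  -> R1 @ bar 4 tick 0 v(1, 2): G3/G4 P8 -> F3/F4 P8 similar
  -> R4 @ bar 5 tick 0 v(0, 1): E3/F4 m2 untreated
  -> R2 @ bar 6 tick 0 v(0, 1): E3/F4 m2 -> D3/D4 P8 similar
  -> R4 @ bar 6 tick 0 v(0, 2): D3/E4 M2 untreated
  -> R1 @ bar 8 tick 0 v(1, 2): C4/G4 P5 -> D4/A4 P5 similar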